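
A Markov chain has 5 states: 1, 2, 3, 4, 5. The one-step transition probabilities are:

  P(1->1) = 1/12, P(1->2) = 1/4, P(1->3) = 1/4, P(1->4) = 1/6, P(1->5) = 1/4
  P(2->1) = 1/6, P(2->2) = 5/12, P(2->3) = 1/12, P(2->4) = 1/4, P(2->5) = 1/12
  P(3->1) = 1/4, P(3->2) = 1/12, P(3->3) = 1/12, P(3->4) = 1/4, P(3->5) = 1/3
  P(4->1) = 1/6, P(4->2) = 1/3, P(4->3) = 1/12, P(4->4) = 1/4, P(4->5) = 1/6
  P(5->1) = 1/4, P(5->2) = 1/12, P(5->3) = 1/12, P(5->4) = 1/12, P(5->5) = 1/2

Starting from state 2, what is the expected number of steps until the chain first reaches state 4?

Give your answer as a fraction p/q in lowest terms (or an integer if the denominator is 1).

Let h_i = expected steps to first reach 4 from state i.
Boundary: h_4 = 0.
First-step equations for the other states:
  h_1 = 1 + 1/12*h_1 + 1/4*h_2 + 1/4*h_3 + 1/6*h_4 + 1/4*h_5
  h_2 = 1 + 1/6*h_1 + 5/12*h_2 + 1/12*h_3 + 1/4*h_4 + 1/12*h_5
  h_3 = 1 + 1/4*h_1 + 1/12*h_2 + 1/12*h_3 + 1/4*h_4 + 1/3*h_5
  h_5 = 1 + 1/4*h_1 + 1/12*h_2 + 1/12*h_3 + 1/12*h_4 + 1/2*h_5

Substituting h_4 = 0 and rearranging gives the linear system (I - Q) h = 1:
  [11/12, -1/4, -1/4, -1/4] . (h_1, h_2, h_3, h_5) = 1
  [-1/6, 7/12, -1/12, -1/12] . (h_1, h_2, h_3, h_5) = 1
  [-1/4, -1/12, 11/12, -1/3] . (h_1, h_2, h_3, h_5) = 1
  [-1/4, -1/12, -1/12, 1/2] . (h_1, h_2, h_3, h_5) = 1

Solving yields:
  h_1 = 3576/611
  h_2 = 3144/611
  h_3 = 3420/611
  h_5 = 4104/611

Starting state is 2, so the expected hitting time is h_2 = 3144/611.

Answer: 3144/611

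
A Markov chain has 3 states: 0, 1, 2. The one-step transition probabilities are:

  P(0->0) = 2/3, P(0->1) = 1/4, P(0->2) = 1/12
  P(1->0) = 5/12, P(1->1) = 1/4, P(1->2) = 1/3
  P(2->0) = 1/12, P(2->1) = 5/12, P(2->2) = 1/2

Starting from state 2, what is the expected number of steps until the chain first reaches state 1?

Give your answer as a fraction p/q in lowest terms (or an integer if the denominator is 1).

Answer: 60/23

Derivation:
Let h_i = expected steps to first reach 1 from state i.
Boundary: h_1 = 0.
First-step equations for the other states:
  h_0 = 1 + 2/3*h_0 + 1/4*h_1 + 1/12*h_2
  h_2 = 1 + 1/12*h_0 + 5/12*h_1 + 1/2*h_2

Substituting h_1 = 0 and rearranging gives the linear system (I - Q) h = 1:
  [1/3, -1/12] . (h_0, h_2) = 1
  [-1/12, 1/2] . (h_0, h_2) = 1

Solving yields:
  h_0 = 84/23
  h_2 = 60/23

Starting state is 2, so the expected hitting time is h_2 = 60/23.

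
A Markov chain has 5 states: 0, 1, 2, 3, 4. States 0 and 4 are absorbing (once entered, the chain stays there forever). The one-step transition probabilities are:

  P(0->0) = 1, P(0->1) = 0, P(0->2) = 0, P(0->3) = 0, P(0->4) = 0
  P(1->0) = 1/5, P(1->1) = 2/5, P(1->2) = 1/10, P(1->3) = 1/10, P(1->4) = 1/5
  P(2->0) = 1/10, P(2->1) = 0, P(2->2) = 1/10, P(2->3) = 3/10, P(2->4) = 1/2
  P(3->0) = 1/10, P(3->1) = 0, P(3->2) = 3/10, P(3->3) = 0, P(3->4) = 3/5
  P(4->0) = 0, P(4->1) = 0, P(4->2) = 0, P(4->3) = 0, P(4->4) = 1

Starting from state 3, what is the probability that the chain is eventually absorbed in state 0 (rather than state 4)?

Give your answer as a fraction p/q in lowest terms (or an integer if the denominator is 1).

Let a_i = P(absorbed in 0 | start in state i).
Boundary conditions: a_0 = 1, a_4 = 0.
For each transient state i, a_i = sum_j P(i->j) * a_j:
  a_1 = 1/5*a_0 + 2/5*a_1 + 1/10*a_2 + 1/10*a_3 + 1/5*a_4
  a_2 = 1/10*a_0 + 0*a_1 + 1/10*a_2 + 3/10*a_3 + 1/2*a_4
  a_3 = 1/10*a_0 + 0*a_1 + 3/10*a_2 + 0*a_3 + 3/5*a_4

Substituting a_0 = 1 and a_4 = 0, rearrange to (I - Q) a = r where r[i] = P(i -> 0):
  [3/5, -1/10, -1/10] . (a_1, a_2, a_3) = 1/5
  [0, 9/10, -3/10] . (a_1, a_2, a_3) = 1/10
  [0, -3/10, 1] . (a_1, a_2, a_3) = 1/10

Solving yields:
  a_1 = 187/486
  a_2 = 13/81
  a_3 = 4/27

Starting state is 3, so the absorption probability is a_3 = 4/27.

Answer: 4/27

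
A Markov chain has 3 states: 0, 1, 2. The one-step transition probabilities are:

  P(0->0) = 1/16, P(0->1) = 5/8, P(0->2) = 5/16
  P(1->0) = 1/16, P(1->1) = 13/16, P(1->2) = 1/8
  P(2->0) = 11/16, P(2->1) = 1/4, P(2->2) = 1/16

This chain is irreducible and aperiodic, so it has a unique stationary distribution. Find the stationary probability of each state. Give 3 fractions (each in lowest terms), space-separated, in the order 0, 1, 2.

Answer: 37/242 85/121 35/242

Derivation:
The stationary distribution satisfies pi = pi * P, i.e.:
  pi_0 = 1/16*pi_0 + 1/16*pi_1 + 11/16*pi_2
  pi_1 = 5/8*pi_0 + 13/16*pi_1 + 1/4*pi_2
  pi_2 = 5/16*pi_0 + 1/8*pi_1 + 1/16*pi_2
with normalization: pi_0 + pi_1 + pi_2 = 1.

Using the first 2 balance equations plus normalization, the linear system A*pi = b is:
  [-15/16, 1/16, 11/16] . pi = 0
  [5/8, -3/16, 1/4] . pi = 0
  [1, 1, 1] . pi = 1

Solving yields:
  pi_0 = 37/242
  pi_1 = 85/121
  pi_2 = 35/242

Verification (pi * P):
  37/242*1/16 + 85/121*1/16 + 35/242*11/16 = 37/242 = pi_0  (ok)
  37/242*5/8 + 85/121*13/16 + 35/242*1/4 = 85/121 = pi_1  (ok)
  37/242*5/16 + 85/121*1/8 + 35/242*1/16 = 35/242 = pi_2  (ok)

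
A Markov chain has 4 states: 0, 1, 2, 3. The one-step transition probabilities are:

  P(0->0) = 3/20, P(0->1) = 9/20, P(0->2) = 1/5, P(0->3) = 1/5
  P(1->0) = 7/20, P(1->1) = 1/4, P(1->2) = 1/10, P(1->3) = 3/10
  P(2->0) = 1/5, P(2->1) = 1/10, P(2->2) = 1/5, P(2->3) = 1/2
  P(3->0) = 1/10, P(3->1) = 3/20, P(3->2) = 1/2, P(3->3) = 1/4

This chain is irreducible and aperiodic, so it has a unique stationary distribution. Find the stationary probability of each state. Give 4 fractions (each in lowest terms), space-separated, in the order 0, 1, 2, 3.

The stationary distribution satisfies pi = pi * P, i.e.:
  pi_0 = 3/20*pi_0 + 7/20*pi_1 + 1/5*pi_2 + 1/10*pi_3
  pi_1 = 9/20*pi_0 + 1/4*pi_1 + 1/10*pi_2 + 3/20*pi_3
  pi_2 = 1/5*pi_0 + 1/10*pi_1 + 1/5*pi_2 + 1/2*pi_3
  pi_3 = 1/5*pi_0 + 3/10*pi_1 + 1/2*pi_2 + 1/4*pi_3
with normalization: pi_0 + pi_1 + pi_2 + pi_3 = 1.

Using the first 3 balance equations plus normalization, the linear system A*pi = b is:
  [-17/20, 7/20, 1/5, 1/10] . pi = 0
  [9/20, -3/4, 1/10, 3/20] . pi = 0
  [1/5, 1/10, -4/5, 1/2] . pi = 0
  [1, 1, 1, 1] . pi = 1

Solving yields:
  pi_0 = 786/4121
  pi_1 = 886/4121
  pi_2 = 87/317
  pi_3 = 1318/4121

Verification (pi * P):
  786/4121*3/20 + 886/4121*7/20 + 87/317*1/5 + 1318/4121*1/10 = 786/4121 = pi_0  (ok)
  786/4121*9/20 + 886/4121*1/4 + 87/317*1/10 + 1318/4121*3/20 = 886/4121 = pi_1  (ok)
  786/4121*1/5 + 886/4121*1/10 + 87/317*1/5 + 1318/4121*1/2 = 87/317 = pi_2  (ok)
  786/4121*1/5 + 886/4121*3/10 + 87/317*1/2 + 1318/4121*1/4 = 1318/4121 = pi_3  (ok)

Answer: 786/4121 886/4121 87/317 1318/4121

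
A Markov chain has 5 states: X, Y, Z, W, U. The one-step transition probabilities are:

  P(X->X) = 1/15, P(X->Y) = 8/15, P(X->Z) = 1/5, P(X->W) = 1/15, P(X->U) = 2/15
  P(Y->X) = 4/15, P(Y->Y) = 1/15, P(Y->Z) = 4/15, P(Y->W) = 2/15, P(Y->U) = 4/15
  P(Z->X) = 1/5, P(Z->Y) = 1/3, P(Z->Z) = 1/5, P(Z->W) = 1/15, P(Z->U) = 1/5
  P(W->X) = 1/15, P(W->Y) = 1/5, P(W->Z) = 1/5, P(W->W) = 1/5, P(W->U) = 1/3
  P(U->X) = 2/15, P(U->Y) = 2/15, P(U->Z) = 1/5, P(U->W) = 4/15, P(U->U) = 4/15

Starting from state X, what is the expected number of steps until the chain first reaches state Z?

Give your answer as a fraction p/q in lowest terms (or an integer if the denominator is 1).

Let h_i = expected steps to first reach Z from state i.
Boundary: h_Z = 0.
First-step equations for the other states:
  h_X = 1 + 1/15*h_X + 8/15*h_Y + 1/5*h_Z + 1/15*h_W + 2/15*h_U
  h_Y = 1 + 4/15*h_X + 1/15*h_Y + 4/15*h_Z + 2/15*h_W + 4/15*h_U
  h_W = 1 + 1/15*h_X + 1/5*h_Y + 1/5*h_Z + 1/5*h_W + 1/3*h_U
  h_U = 1 + 2/15*h_X + 2/15*h_Y + 1/5*h_Z + 4/15*h_W + 4/15*h_U

Substituting h_Z = 0 and rearranging gives the linear system (I - Q) h = 1:
  [14/15, -8/15, -1/15, -2/15] . (h_X, h_Y, h_W, h_U) = 1
  [-4/15, 14/15, -2/15, -4/15] . (h_X, h_Y, h_W, h_U) = 1
  [-1/15, -1/5, 4/5, -1/3] . (h_X, h_Y, h_W, h_U) = 1
  [-2/15, -2/15, -4/15, 11/15] . (h_X, h_Y, h_W, h_U) = 1

Solving yields:
  h_X = 18945/4126
  h_Y = 18145/4126
  h_W = 9680/2063
  h_U = 9705/2063

Starting state is X, so the expected hitting time is h_X = 18945/4126.

Answer: 18945/4126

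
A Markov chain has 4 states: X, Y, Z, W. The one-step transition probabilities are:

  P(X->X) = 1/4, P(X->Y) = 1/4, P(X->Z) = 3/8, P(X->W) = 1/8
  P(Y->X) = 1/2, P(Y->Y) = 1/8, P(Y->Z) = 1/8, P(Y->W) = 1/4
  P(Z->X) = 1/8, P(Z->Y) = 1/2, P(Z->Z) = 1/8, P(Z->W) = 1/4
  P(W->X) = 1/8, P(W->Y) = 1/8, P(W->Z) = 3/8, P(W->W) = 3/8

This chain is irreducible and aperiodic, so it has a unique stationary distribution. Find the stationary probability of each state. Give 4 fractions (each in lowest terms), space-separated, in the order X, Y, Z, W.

The stationary distribution satisfies pi = pi * P, i.e.:
  pi_X = 1/4*pi_X + 1/2*pi_Y + 1/8*pi_Z + 1/8*pi_W
  pi_Y = 1/4*pi_X + 1/8*pi_Y + 1/2*pi_Z + 1/8*pi_W
  pi_Z = 3/8*pi_X + 1/8*pi_Y + 1/8*pi_Z + 3/8*pi_W
  pi_W = 1/8*pi_X + 1/4*pi_Y + 1/4*pi_Z + 3/8*pi_W
with normalization: pi_X + pi_Y + pi_Z + pi_W = 1.

Using the first 3 balance equations plus normalization, the linear system A*pi = b is:
  [-3/4, 1/2, 1/8, 1/8] . pi = 0
  [1/4, -7/8, 1/2, 1/8] . pi = 0
  [3/8, 1/8, -7/8, 3/8] . pi = 0
  [1, 1, 1, 1] . pi = 1

Solving yields:
  pi_X = 1/4
  pi_Y = 1/4
  pi_Z = 1/4
  pi_W = 1/4

Verification (pi * P):
  1/4*1/4 + 1/4*1/2 + 1/4*1/8 + 1/4*1/8 = 1/4 = pi_X  (ok)
  1/4*1/4 + 1/4*1/8 + 1/4*1/2 + 1/4*1/8 = 1/4 = pi_Y  (ok)
  1/4*3/8 + 1/4*1/8 + 1/4*1/8 + 1/4*3/8 = 1/4 = pi_Z  (ok)
  1/4*1/8 + 1/4*1/4 + 1/4*1/4 + 1/4*3/8 = 1/4 = pi_W  (ok)

Answer: 1/4 1/4 1/4 1/4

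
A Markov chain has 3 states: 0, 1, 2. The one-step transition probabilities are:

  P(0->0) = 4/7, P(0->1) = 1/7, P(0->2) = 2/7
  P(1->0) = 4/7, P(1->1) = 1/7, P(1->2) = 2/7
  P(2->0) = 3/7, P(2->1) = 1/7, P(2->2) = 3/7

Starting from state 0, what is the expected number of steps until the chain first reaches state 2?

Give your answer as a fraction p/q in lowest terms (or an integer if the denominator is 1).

Answer: 7/2

Derivation:
Let h_i = expected steps to first reach 2 from state i.
Boundary: h_2 = 0.
First-step equations for the other states:
  h_0 = 1 + 4/7*h_0 + 1/7*h_1 + 2/7*h_2
  h_1 = 1 + 4/7*h_0 + 1/7*h_1 + 2/7*h_2

Substituting h_2 = 0 and rearranging gives the linear system (I - Q) h = 1:
  [3/7, -1/7] . (h_0, h_1) = 1
  [-4/7, 6/7] . (h_0, h_1) = 1

Solving yields:
  h_0 = 7/2
  h_1 = 7/2

Starting state is 0, so the expected hitting time is h_0 = 7/2.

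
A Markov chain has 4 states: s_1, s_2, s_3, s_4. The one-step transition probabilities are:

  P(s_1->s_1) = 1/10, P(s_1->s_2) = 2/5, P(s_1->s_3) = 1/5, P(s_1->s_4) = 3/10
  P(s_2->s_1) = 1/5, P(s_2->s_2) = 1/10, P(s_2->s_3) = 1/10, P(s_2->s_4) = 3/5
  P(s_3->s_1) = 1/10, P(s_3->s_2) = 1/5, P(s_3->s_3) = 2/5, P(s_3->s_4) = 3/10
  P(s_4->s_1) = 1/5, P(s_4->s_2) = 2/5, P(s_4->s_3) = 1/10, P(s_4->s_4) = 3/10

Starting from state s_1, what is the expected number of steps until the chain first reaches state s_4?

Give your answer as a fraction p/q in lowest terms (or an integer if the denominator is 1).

Answer: 34/13

Derivation:
Let h_i = expected steps to first reach s_4 from state i.
Boundary: h_s_4 = 0.
First-step equations for the other states:
  h_s_1 = 1 + 1/10*h_s_1 + 2/5*h_s_2 + 1/5*h_s_3 + 3/10*h_s_4
  h_s_2 = 1 + 1/5*h_s_1 + 1/10*h_s_2 + 1/10*h_s_3 + 3/5*h_s_4
  h_s_3 = 1 + 1/10*h_s_1 + 1/5*h_s_2 + 2/5*h_s_3 + 3/10*h_s_4

Substituting h_s_4 = 0 and rearranging gives the linear system (I - Q) h = 1:
  [9/10, -2/5, -1/5] . (h_s_1, h_s_2, h_s_3) = 1
  [-1/5, 9/10, -1/10] . (h_s_1, h_s_2, h_s_3) = 1
  [-1/10, -1/5, 3/5] . (h_s_1, h_s_2, h_s_3) = 1

Solving yields:
  h_s_1 = 34/13
  h_s_2 = 2
  h_s_3 = 36/13

Starting state is s_1, so the expected hitting time is h_s_1 = 34/13.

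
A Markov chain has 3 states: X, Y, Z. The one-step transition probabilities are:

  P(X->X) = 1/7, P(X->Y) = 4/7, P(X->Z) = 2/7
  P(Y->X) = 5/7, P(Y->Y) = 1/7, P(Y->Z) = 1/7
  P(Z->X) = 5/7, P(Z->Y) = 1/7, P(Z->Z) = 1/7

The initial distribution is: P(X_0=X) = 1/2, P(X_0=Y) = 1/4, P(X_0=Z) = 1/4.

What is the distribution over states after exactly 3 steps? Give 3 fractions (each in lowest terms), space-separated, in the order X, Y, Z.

Propagating the distribution step by step (d_{t+1} = d_t * P):
d_0 = (X=1/2, Y=1/4, Z=1/4)
  d_1[X] = 1/2*1/7 + 1/4*5/7 + 1/4*5/7 = 3/7
  d_1[Y] = 1/2*4/7 + 1/4*1/7 + 1/4*1/7 = 5/14
  d_1[Z] = 1/2*2/7 + 1/4*1/7 + 1/4*1/7 = 3/14
d_1 = (X=3/7, Y=5/14, Z=3/14)
  d_2[X] = 3/7*1/7 + 5/14*5/7 + 3/14*5/7 = 23/49
  d_2[Y] = 3/7*4/7 + 5/14*1/7 + 3/14*1/7 = 16/49
  d_2[Z] = 3/7*2/7 + 5/14*1/7 + 3/14*1/7 = 10/49
d_2 = (X=23/49, Y=16/49, Z=10/49)
  d_3[X] = 23/49*1/7 + 16/49*5/7 + 10/49*5/7 = 153/343
  d_3[Y] = 23/49*4/7 + 16/49*1/7 + 10/49*1/7 = 118/343
  d_3[Z] = 23/49*2/7 + 16/49*1/7 + 10/49*1/7 = 72/343
d_3 = (X=153/343, Y=118/343, Z=72/343)

Answer: 153/343 118/343 72/343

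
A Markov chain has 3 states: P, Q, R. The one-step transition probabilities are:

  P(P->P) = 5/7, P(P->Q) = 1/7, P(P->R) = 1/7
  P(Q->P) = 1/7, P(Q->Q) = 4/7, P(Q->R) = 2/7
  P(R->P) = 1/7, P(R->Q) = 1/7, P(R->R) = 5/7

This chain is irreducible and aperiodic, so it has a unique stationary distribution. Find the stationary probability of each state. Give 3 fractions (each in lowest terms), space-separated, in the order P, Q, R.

Answer: 1/3 1/4 5/12

Derivation:
The stationary distribution satisfies pi = pi * P, i.e.:
  pi_P = 5/7*pi_P + 1/7*pi_Q + 1/7*pi_R
  pi_Q = 1/7*pi_P + 4/7*pi_Q + 1/7*pi_R
  pi_R = 1/7*pi_P + 2/7*pi_Q + 5/7*pi_R
with normalization: pi_P + pi_Q + pi_R = 1.

Using the first 2 balance equations plus normalization, the linear system A*pi = b is:
  [-2/7, 1/7, 1/7] . pi = 0
  [1/7, -3/7, 1/7] . pi = 0
  [1, 1, 1] . pi = 1

Solving yields:
  pi_P = 1/3
  pi_Q = 1/4
  pi_R = 5/12

Verification (pi * P):
  1/3*5/7 + 1/4*1/7 + 5/12*1/7 = 1/3 = pi_P  (ok)
  1/3*1/7 + 1/4*4/7 + 5/12*1/7 = 1/4 = pi_Q  (ok)
  1/3*1/7 + 1/4*2/7 + 5/12*5/7 = 5/12 = pi_R  (ok)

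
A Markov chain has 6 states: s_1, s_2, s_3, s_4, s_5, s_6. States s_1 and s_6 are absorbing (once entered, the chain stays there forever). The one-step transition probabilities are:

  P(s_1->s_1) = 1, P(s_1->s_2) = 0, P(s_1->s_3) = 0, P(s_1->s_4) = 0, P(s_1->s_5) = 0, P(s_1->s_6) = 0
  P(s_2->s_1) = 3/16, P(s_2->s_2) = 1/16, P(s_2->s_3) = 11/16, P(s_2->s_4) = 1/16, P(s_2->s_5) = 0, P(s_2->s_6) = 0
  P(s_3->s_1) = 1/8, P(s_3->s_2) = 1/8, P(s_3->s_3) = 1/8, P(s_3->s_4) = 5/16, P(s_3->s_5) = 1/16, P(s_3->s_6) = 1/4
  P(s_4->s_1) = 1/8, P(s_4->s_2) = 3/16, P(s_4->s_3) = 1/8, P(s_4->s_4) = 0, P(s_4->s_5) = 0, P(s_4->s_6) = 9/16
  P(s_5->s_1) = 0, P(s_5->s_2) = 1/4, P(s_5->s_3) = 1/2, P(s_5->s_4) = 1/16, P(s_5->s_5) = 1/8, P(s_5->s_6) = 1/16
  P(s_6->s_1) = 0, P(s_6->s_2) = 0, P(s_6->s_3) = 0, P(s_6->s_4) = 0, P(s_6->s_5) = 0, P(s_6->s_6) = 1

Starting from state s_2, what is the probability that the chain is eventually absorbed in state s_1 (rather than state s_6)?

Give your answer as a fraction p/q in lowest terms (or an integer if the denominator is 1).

Let a_i = P(absorbed in s_1 | start in state i).
Boundary conditions: a_s_1 = 1, a_s_6 = 0.
For each transient state i, a_i = sum_j P(i->j) * a_j:
  a_s_2 = 3/16*a_s_1 + 1/16*a_s_2 + 11/16*a_s_3 + 1/16*a_s_4 + 0*a_s_5 + 0*a_s_6
  a_s_3 = 1/8*a_s_1 + 1/8*a_s_2 + 1/8*a_s_3 + 5/16*a_s_4 + 1/16*a_s_5 + 1/4*a_s_6
  a_s_4 = 1/8*a_s_1 + 3/16*a_s_2 + 1/8*a_s_3 + 0*a_s_4 + 0*a_s_5 + 9/16*a_s_6
  a_s_5 = 0*a_s_1 + 1/4*a_s_2 + 1/2*a_s_3 + 1/16*a_s_4 + 1/8*a_s_5 + 1/16*a_s_6

Substituting a_s_1 = 1 and a_s_6 = 0, rearrange to (I - Q) a = r where r[i] = P(i -> s_1):
  [15/16, -11/16, -1/16, 0] . (a_s_2, a_s_3, a_s_4, a_s_5) = 3/16
  [-1/8, 7/8, -5/16, -1/16] . (a_s_2, a_s_3, a_s_4, a_s_5) = 1/8
  [-3/16, -1/8, 1, 0] . (a_s_2, a_s_3, a_s_4, a_s_5) = 1/8
  [-1/4, -1/2, -1/16, 7/8] . (a_s_2, a_s_3, a_s_4, a_s_5) = 0

Solving yields:
  a_s_2 = 15520/34387
  a_s_3 = 11005/34387
  a_s_4 = 8584/34387
  a_s_5 = 11336/34387

Starting state is s_2, so the absorption probability is a_s_2 = 15520/34387.

Answer: 15520/34387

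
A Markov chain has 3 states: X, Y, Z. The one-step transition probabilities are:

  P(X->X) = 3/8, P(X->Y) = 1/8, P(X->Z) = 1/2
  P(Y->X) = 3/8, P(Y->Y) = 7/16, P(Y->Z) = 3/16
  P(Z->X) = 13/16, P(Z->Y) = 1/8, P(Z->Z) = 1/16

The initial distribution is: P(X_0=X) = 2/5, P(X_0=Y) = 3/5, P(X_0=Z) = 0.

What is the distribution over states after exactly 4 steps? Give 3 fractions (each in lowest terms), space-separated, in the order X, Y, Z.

Answer: 33585/65536 12177/65536 9887/32768

Derivation:
Propagating the distribution step by step (d_{t+1} = d_t * P):
d_0 = (X=2/5, Y=3/5, Z=0)
  d_1[X] = 2/5*3/8 + 3/5*3/8 + 0*13/16 = 3/8
  d_1[Y] = 2/5*1/8 + 3/5*7/16 + 0*1/8 = 5/16
  d_1[Z] = 2/5*1/2 + 3/5*3/16 + 0*1/16 = 5/16
d_1 = (X=3/8, Y=5/16, Z=5/16)
  d_2[X] = 3/8*3/8 + 5/16*3/8 + 5/16*13/16 = 131/256
  d_2[Y] = 3/8*1/8 + 5/16*7/16 + 5/16*1/8 = 57/256
  d_2[Z] = 3/8*1/2 + 5/16*3/16 + 5/16*1/16 = 17/64
d_2 = (X=131/256, Y=57/256, Z=17/64)
  d_3[X] = 131/256*3/8 + 57/256*3/8 + 17/64*13/16 = 503/1024
  d_3[Y] = 131/256*1/8 + 57/256*7/16 + 17/64*1/8 = 797/4096
  d_3[Z] = 131/256*1/2 + 57/256*3/16 + 17/64*1/16 = 1287/4096
d_3 = (X=503/1024, Y=797/4096, Z=1287/4096)
  d_4[X] = 503/1024*3/8 + 797/4096*3/8 + 1287/4096*13/16 = 33585/65536
  d_4[Y] = 503/1024*1/8 + 797/4096*7/16 + 1287/4096*1/8 = 12177/65536
  d_4[Z] = 503/1024*1/2 + 797/4096*3/16 + 1287/4096*1/16 = 9887/32768
d_4 = (X=33585/65536, Y=12177/65536, Z=9887/32768)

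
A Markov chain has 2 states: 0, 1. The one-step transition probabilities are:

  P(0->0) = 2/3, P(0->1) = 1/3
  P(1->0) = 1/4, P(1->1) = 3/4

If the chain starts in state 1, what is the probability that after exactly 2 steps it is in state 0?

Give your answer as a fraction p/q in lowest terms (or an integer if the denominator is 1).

Computing P^2 by repeated multiplication:
P^1 =
  0: [2/3, 1/3]
  1: [1/4, 3/4]
P^2 =
  0: [19/36, 17/36]
  1: [17/48, 31/48]

(P^2)[1 -> 0] = 17/48

Answer: 17/48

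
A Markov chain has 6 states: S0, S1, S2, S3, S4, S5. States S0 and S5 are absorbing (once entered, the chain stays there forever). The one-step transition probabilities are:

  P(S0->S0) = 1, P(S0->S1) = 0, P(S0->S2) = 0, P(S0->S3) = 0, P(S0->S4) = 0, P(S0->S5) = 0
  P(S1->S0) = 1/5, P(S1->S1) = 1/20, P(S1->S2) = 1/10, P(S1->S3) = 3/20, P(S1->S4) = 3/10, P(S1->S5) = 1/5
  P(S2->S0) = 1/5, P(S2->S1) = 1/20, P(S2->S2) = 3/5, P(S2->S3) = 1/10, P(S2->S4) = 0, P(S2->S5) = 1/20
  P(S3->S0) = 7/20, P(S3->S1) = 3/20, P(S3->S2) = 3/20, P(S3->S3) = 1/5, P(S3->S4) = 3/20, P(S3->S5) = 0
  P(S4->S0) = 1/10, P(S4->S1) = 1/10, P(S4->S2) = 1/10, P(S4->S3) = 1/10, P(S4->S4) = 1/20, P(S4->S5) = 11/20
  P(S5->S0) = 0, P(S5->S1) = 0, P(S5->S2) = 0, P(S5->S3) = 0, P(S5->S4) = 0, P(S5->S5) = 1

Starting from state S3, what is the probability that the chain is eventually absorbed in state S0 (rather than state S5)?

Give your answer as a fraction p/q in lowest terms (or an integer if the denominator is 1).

Let a_i = P(absorbed in S0 | start in state i).
Boundary conditions: a_S0 = 1, a_S5 = 0.
For each transient state i, a_i = sum_j P(i->j) * a_j:
  a_S1 = 1/5*a_S0 + 1/20*a_S1 + 1/10*a_S2 + 3/20*a_S3 + 3/10*a_S4 + 1/5*a_S5
  a_S2 = 1/5*a_S0 + 1/20*a_S1 + 3/5*a_S2 + 1/10*a_S3 + 0*a_S4 + 1/20*a_S5
  a_S3 = 7/20*a_S0 + 3/20*a_S1 + 3/20*a_S2 + 1/5*a_S3 + 3/20*a_S4 + 0*a_S5
  a_S4 = 1/10*a_S0 + 1/10*a_S1 + 1/10*a_S2 + 1/10*a_S3 + 1/20*a_S4 + 11/20*a_S5

Substituting a_S0 = 1 and a_S5 = 0, rearrange to (I - Q) a = r where r[i] = P(i -> S0):
  [19/20, -1/10, -3/20, -3/10] . (a_S1, a_S2, a_S3, a_S4) = 1/5
  [-1/20, 2/5, -1/10, 0] . (a_S1, a_S2, a_S3, a_S4) = 1/5
  [-3/20, -3/20, 4/5, -3/20] . (a_S1, a_S2, a_S3, a_S4) = 7/20
  [-1/10, -1/10, -1/10, 19/20] . (a_S1, a_S2, a_S3, a_S4) = 1/10

Solving yields:
  a_S1 = 19280/38301
  a_S2 = 28555/38301
  a_S3 = 9326/12767
  a_S4 = 4004/12767

Starting state is S3, so the absorption probability is a_S3 = 9326/12767.

Answer: 9326/12767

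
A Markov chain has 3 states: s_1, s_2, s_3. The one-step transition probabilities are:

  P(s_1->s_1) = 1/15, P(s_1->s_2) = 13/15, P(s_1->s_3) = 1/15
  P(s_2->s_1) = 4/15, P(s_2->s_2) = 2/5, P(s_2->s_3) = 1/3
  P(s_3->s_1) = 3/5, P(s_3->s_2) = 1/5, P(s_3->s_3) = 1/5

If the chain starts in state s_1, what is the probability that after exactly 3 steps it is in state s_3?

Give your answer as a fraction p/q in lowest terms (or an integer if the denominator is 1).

Answer: 739/3375

Derivation:
Computing P^3 by repeated multiplication:
P^1 =
  s_1: [1/15, 13/15, 1/15]
  s_2: [4/15, 2/5, 1/3]
  s_3: [3/5, 1/5, 1/5]
P^2 =
  s_1: [62/225, 94/225, 23/75]
  s_2: [73/225, 103/225, 49/225]
  s_3: [16/75, 16/25, 11/75]
P^3 =
  s_1: [353/1125, 1577/3375, 739/3375]
  s_2: [926/3375, 1714/3375, 49/225]
  s_3: [307/1125, 529/1125, 289/1125]

(P^3)[s_1 -> s_3] = 739/3375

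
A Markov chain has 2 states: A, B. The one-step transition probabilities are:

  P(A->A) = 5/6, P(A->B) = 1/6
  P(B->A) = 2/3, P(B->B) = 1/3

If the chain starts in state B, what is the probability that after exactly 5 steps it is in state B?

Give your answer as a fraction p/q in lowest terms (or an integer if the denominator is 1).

Answer: 389/1944

Derivation:
Computing P^5 by repeated multiplication:
P^1 =
  A: [5/6, 1/6]
  B: [2/3, 1/3]
P^2 =
  A: [29/36, 7/36]
  B: [7/9, 2/9]
P^3 =
  A: [173/216, 43/216]
  B: [43/54, 11/54]
P^4 =
  A: [1037/1296, 259/1296]
  B: [259/324, 65/324]
P^5 =
  A: [6221/7776, 1555/7776]
  B: [1555/1944, 389/1944]

(P^5)[B -> B] = 389/1944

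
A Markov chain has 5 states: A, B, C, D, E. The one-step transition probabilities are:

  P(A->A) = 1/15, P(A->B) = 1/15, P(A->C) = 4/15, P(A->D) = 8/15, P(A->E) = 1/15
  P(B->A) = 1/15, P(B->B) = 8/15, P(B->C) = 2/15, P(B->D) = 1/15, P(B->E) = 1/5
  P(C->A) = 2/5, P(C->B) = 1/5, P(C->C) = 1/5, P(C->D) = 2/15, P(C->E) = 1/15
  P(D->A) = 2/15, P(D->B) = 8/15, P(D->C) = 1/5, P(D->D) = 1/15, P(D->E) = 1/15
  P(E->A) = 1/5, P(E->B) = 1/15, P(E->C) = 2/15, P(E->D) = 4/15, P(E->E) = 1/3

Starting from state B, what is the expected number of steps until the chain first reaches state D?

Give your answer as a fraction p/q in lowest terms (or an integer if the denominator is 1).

Let h_i = expected steps to first reach D from state i.
Boundary: h_D = 0.
First-step equations for the other states:
  h_A = 1 + 1/15*h_A + 1/15*h_B + 4/15*h_C + 8/15*h_D + 1/15*h_E
  h_B = 1 + 1/15*h_A + 8/15*h_B + 2/15*h_C + 1/15*h_D + 1/5*h_E
  h_C = 1 + 2/5*h_A + 1/5*h_B + 1/5*h_C + 2/15*h_D + 1/15*h_E
  h_E = 1 + 1/5*h_A + 1/15*h_B + 2/15*h_C + 4/15*h_D + 1/3*h_E

Substituting h_D = 0 and rearranging gives the linear system (I - Q) h = 1:
  [14/15, -1/15, -4/15, -1/15] . (h_A, h_B, h_C, h_E) = 1
  [-1/15, 7/15, -2/15, -1/5] . (h_A, h_B, h_C, h_E) = 1
  [-2/5, -1/5, 4/5, -1/15] . (h_A, h_B, h_C, h_E) = 1
  [-1/5, -1/15, -2/15, 2/3] . (h_A, h_B, h_C, h_E) = 1

Solving yields:
  h_A = 1095/364
  h_B = 999/182
  h_C = 249/56
  h_E = 699/182

Starting state is B, so the expected hitting time is h_B = 999/182.

Answer: 999/182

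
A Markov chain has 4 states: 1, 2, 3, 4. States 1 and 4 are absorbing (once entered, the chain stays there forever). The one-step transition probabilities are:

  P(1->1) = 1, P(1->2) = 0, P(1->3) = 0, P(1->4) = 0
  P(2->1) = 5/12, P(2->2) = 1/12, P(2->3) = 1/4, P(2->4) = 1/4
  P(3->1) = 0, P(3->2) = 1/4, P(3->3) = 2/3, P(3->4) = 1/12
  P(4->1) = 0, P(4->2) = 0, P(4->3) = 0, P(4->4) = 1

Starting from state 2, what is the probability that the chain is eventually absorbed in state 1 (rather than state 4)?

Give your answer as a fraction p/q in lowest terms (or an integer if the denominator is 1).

Let a_i = P(absorbed in 1 | start in state i).
Boundary conditions: a_1 = 1, a_4 = 0.
For each transient state i, a_i = sum_j P(i->j) * a_j:
  a_2 = 5/12*a_1 + 1/12*a_2 + 1/4*a_3 + 1/4*a_4
  a_3 = 0*a_1 + 1/4*a_2 + 2/3*a_3 + 1/12*a_4

Substituting a_1 = 1 and a_4 = 0, rearrange to (I - Q) a = r where r[i] = P(i -> 1):
  [11/12, -1/4] . (a_2, a_3) = 5/12
  [-1/4, 1/3] . (a_2, a_3) = 0

Solving yields:
  a_2 = 4/7
  a_3 = 3/7

Starting state is 2, so the absorption probability is a_2 = 4/7.

Answer: 4/7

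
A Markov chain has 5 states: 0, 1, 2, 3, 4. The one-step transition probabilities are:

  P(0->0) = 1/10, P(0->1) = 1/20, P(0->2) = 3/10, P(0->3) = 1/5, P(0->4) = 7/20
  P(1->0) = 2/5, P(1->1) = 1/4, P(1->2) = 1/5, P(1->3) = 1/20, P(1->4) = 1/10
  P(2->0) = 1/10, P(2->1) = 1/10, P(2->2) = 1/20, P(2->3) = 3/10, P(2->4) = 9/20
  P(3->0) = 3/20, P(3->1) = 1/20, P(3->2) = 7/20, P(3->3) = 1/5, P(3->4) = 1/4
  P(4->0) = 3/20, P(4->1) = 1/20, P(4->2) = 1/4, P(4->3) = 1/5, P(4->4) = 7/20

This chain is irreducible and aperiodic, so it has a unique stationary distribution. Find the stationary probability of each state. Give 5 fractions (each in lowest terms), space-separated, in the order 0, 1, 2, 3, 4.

Answer: 12072/80351 6172/80351 18401/80351 33969/160702 53443/160702

Derivation:
The stationary distribution satisfies pi = pi * P, i.e.:
  pi_0 = 1/10*pi_0 + 2/5*pi_1 + 1/10*pi_2 + 3/20*pi_3 + 3/20*pi_4
  pi_1 = 1/20*pi_0 + 1/4*pi_1 + 1/10*pi_2 + 1/20*pi_3 + 1/20*pi_4
  pi_2 = 3/10*pi_0 + 1/5*pi_1 + 1/20*pi_2 + 7/20*pi_3 + 1/4*pi_4
  pi_3 = 1/5*pi_0 + 1/20*pi_1 + 3/10*pi_2 + 1/5*pi_3 + 1/5*pi_4
  pi_4 = 7/20*pi_0 + 1/10*pi_1 + 9/20*pi_2 + 1/4*pi_3 + 7/20*pi_4
with normalization: pi_0 + pi_1 + pi_2 + pi_3 + pi_4 = 1.

Using the first 4 balance equations plus normalization, the linear system A*pi = b is:
  [-9/10, 2/5, 1/10, 3/20, 3/20] . pi = 0
  [1/20, -3/4, 1/10, 1/20, 1/20] . pi = 0
  [3/10, 1/5, -19/20, 7/20, 1/4] . pi = 0
  [1/5, 1/20, 3/10, -4/5, 1/5] . pi = 0
  [1, 1, 1, 1, 1] . pi = 1

Solving yields:
  pi_0 = 12072/80351
  pi_1 = 6172/80351
  pi_2 = 18401/80351
  pi_3 = 33969/160702
  pi_4 = 53443/160702

Verification (pi * P):
  12072/80351*1/10 + 6172/80351*2/5 + 18401/80351*1/10 + 33969/160702*3/20 + 53443/160702*3/20 = 12072/80351 = pi_0  (ok)
  12072/80351*1/20 + 6172/80351*1/4 + 18401/80351*1/10 + 33969/160702*1/20 + 53443/160702*1/20 = 6172/80351 = pi_1  (ok)
  12072/80351*3/10 + 6172/80351*1/5 + 18401/80351*1/20 + 33969/160702*7/20 + 53443/160702*1/4 = 18401/80351 = pi_2  (ok)
  12072/80351*1/5 + 6172/80351*1/20 + 18401/80351*3/10 + 33969/160702*1/5 + 53443/160702*1/5 = 33969/160702 = pi_3  (ok)
  12072/80351*7/20 + 6172/80351*1/10 + 18401/80351*9/20 + 33969/160702*1/4 + 53443/160702*7/20 = 53443/160702 = pi_4  (ok)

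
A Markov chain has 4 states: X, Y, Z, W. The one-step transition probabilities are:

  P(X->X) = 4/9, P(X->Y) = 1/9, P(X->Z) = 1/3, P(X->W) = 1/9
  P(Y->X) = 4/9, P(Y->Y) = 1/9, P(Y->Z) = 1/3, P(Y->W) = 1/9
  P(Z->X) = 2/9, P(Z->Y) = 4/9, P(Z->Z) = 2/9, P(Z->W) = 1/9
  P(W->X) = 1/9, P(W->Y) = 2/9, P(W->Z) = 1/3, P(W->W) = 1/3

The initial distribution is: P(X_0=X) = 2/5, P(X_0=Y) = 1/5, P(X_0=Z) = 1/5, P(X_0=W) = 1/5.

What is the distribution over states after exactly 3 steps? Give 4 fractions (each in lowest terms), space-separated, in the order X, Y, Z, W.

Propagating the distribution step by step (d_{t+1} = d_t * P):
d_0 = (X=2/5, Y=1/5, Z=1/5, W=1/5)
  d_1[X] = 2/5*4/9 + 1/5*4/9 + 1/5*2/9 + 1/5*1/9 = 1/3
  d_1[Y] = 2/5*1/9 + 1/5*1/9 + 1/5*4/9 + 1/5*2/9 = 1/5
  d_1[Z] = 2/5*1/3 + 1/5*1/3 + 1/5*2/9 + 1/5*1/3 = 14/45
  d_1[W] = 2/5*1/9 + 1/5*1/9 + 1/5*1/9 + 1/5*1/3 = 7/45
d_1 = (X=1/3, Y=1/5, Z=14/45, W=7/45)
  d_2[X] = 1/3*4/9 + 1/5*4/9 + 14/45*2/9 + 7/45*1/9 = 131/405
  d_2[Y] = 1/3*1/9 + 1/5*1/9 + 14/45*4/9 + 7/45*2/9 = 94/405
  d_2[Z] = 1/3*1/3 + 1/5*1/3 + 14/45*2/9 + 7/45*1/3 = 121/405
  d_2[W] = 1/3*1/9 + 1/5*1/9 + 14/45*1/9 + 7/45*1/3 = 59/405
d_2 = (X=131/405, Y=94/405, Z=121/405, W=59/405)
  d_3[X] = 131/405*4/9 + 94/405*4/9 + 121/405*2/9 + 59/405*1/9 = 1201/3645
  d_3[Y] = 131/405*1/9 + 94/405*1/9 + 121/405*4/9 + 59/405*2/9 = 827/3645
  d_3[Z] = 131/405*1/3 + 94/405*1/3 + 121/405*2/9 + 59/405*1/3 = 1094/3645
  d_3[W] = 131/405*1/9 + 94/405*1/9 + 121/405*1/9 + 59/405*1/3 = 523/3645
d_3 = (X=1201/3645, Y=827/3645, Z=1094/3645, W=523/3645)

Answer: 1201/3645 827/3645 1094/3645 523/3645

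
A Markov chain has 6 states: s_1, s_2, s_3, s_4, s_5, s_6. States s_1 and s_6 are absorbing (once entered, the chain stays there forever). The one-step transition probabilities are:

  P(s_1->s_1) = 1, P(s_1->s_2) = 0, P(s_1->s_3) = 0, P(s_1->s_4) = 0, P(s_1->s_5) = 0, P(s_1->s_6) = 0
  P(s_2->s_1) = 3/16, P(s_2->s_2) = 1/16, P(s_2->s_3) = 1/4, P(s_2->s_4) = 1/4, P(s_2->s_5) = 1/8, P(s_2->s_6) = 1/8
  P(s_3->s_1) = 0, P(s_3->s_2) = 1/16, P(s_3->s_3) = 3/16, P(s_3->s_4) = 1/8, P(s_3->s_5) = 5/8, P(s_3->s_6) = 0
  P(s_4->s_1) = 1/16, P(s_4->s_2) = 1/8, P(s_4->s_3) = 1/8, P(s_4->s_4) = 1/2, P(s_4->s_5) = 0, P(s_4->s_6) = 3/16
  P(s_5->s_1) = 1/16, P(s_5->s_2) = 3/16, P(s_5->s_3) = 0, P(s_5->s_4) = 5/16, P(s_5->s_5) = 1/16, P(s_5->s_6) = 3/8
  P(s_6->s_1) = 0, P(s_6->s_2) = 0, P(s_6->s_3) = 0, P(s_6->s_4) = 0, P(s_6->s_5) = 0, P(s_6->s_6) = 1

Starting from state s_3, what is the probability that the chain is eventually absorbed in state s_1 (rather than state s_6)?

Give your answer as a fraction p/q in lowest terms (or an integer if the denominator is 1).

Answer: 157/620

Derivation:
Let a_i = P(absorbed in s_1 | start in state i).
Boundary conditions: a_s_1 = 1, a_s_6 = 0.
For each transient state i, a_i = sum_j P(i->j) * a_j:
  a_s_2 = 3/16*a_s_1 + 1/16*a_s_2 + 1/4*a_s_3 + 1/4*a_s_4 + 1/8*a_s_5 + 1/8*a_s_6
  a_s_3 = 0*a_s_1 + 1/16*a_s_2 + 3/16*a_s_3 + 1/8*a_s_4 + 5/8*a_s_5 + 0*a_s_6
  a_s_4 = 1/16*a_s_1 + 1/8*a_s_2 + 1/8*a_s_3 + 1/2*a_s_4 + 0*a_s_5 + 3/16*a_s_6
  a_s_5 = 1/16*a_s_1 + 3/16*a_s_2 + 0*a_s_3 + 5/16*a_s_4 + 1/16*a_s_5 + 3/8*a_s_6

Substituting a_s_1 = 1 and a_s_6 = 0, rearrange to (I - Q) a = r where r[i] = P(i -> s_1):
  [15/16, -1/4, -1/4, -1/8] . (a_s_2, a_s_3, a_s_4, a_s_5) = 3/16
  [-1/16, 13/16, -1/8, -5/8] . (a_s_2, a_s_3, a_s_4, a_s_5) = 0
  [-1/8, -1/8, 1/2, 0] . (a_s_2, a_s_3, a_s_4, a_s_5) = 1/16
  [-3/16, 0, -5/16, 15/16] . (a_s_2, a_s_3, a_s_4, a_s_5) = 1/16

Solving yields:
  a_s_2 = 603/1612
  a_s_3 = 157/620
  a_s_4 = 4543/16120
  a_s_5 = 759/3224

Starting state is s_3, so the absorption probability is a_s_3 = 157/620.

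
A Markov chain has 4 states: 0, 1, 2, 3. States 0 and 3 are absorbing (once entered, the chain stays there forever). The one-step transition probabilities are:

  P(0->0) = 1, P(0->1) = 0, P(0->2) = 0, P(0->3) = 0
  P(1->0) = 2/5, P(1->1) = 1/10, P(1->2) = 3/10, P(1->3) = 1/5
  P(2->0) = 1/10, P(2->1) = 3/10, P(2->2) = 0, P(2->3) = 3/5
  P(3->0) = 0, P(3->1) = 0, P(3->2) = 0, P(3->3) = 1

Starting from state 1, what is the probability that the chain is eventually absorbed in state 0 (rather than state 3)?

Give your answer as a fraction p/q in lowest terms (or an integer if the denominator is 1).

Let a_i = P(absorbed in 0 | start in state i).
Boundary conditions: a_0 = 1, a_3 = 0.
For each transient state i, a_i = sum_j P(i->j) * a_j:
  a_1 = 2/5*a_0 + 1/10*a_1 + 3/10*a_2 + 1/5*a_3
  a_2 = 1/10*a_0 + 3/10*a_1 + 0*a_2 + 3/5*a_3

Substituting a_0 = 1 and a_3 = 0, rearrange to (I - Q) a = r where r[i] = P(i -> 0):
  [9/10, -3/10] . (a_1, a_2) = 2/5
  [-3/10, 1] . (a_1, a_2) = 1/10

Solving yields:
  a_1 = 43/81
  a_2 = 7/27

Starting state is 1, so the absorption probability is a_1 = 43/81.

Answer: 43/81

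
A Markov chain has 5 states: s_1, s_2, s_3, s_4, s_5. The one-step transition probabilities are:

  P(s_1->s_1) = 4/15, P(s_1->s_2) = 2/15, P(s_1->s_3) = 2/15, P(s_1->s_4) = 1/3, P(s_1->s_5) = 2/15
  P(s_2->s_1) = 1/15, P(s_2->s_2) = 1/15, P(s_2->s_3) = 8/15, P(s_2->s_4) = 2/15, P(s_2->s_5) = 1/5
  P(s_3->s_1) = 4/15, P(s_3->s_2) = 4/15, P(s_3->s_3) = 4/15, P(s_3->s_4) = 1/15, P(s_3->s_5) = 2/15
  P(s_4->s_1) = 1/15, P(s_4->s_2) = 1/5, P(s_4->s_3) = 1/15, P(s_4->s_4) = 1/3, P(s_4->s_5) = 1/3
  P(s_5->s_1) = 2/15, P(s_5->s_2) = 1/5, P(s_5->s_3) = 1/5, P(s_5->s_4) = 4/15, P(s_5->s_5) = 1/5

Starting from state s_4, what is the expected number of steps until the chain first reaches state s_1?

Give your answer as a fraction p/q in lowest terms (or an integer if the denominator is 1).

Answer: 51825/6664

Derivation:
Let h_i = expected steps to first reach s_1 from state i.
Boundary: h_s_1 = 0.
First-step equations for the other states:
  h_s_2 = 1 + 1/15*h_s_1 + 1/15*h_s_2 + 8/15*h_s_3 + 2/15*h_s_4 + 1/5*h_s_5
  h_s_3 = 1 + 4/15*h_s_1 + 4/15*h_s_2 + 4/15*h_s_3 + 1/15*h_s_4 + 2/15*h_s_5
  h_s_4 = 1 + 1/15*h_s_1 + 1/5*h_s_2 + 1/15*h_s_3 + 1/3*h_s_4 + 1/3*h_s_5
  h_s_5 = 1 + 2/15*h_s_1 + 1/5*h_s_2 + 1/5*h_s_3 + 4/15*h_s_4 + 1/5*h_s_5

Substituting h_s_1 = 0 and rearranging gives the linear system (I - Q) h = 1:
  [14/15, -8/15, -2/15, -1/5] . (h_s_2, h_s_3, h_s_4, h_s_5) = 1
  [-4/15, 11/15, -1/15, -2/15] . (h_s_2, h_s_3, h_s_4, h_s_5) = 1
  [-1/5, -1/15, 2/3, -1/3] . (h_s_2, h_s_3, h_s_4, h_s_5) = 1
  [-1/5, -1/5, -4/15, 4/5] . (h_s_2, h_s_3, h_s_4, h_s_5) = 1

Solving yields:
  h_s_2 = 47325/6664
  h_s_3 = 39615/6664
  h_s_4 = 51825/6664
  h_s_5 = 11835/1666

Starting state is s_4, so the expected hitting time is h_s_4 = 51825/6664.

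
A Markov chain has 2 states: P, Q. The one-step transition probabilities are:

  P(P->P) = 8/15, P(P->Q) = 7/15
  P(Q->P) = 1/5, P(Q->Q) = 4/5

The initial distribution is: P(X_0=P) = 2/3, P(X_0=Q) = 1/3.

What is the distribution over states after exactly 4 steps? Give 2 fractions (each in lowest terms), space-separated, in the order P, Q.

Propagating the distribution step by step (d_{t+1} = d_t * P):
d_0 = (P=2/3, Q=1/3)
  d_1[P] = 2/3*8/15 + 1/3*1/5 = 19/45
  d_1[Q] = 2/3*7/15 + 1/3*4/5 = 26/45
d_1 = (P=19/45, Q=26/45)
  d_2[P] = 19/45*8/15 + 26/45*1/5 = 46/135
  d_2[Q] = 19/45*7/15 + 26/45*4/5 = 89/135
d_2 = (P=46/135, Q=89/135)
  d_3[P] = 46/135*8/15 + 89/135*1/5 = 127/405
  d_3[Q] = 46/135*7/15 + 89/135*4/5 = 278/405
d_3 = (P=127/405, Q=278/405)
  d_4[P] = 127/405*8/15 + 278/405*1/5 = 74/243
  d_4[Q] = 127/405*7/15 + 278/405*4/5 = 169/243
d_4 = (P=74/243, Q=169/243)

Answer: 74/243 169/243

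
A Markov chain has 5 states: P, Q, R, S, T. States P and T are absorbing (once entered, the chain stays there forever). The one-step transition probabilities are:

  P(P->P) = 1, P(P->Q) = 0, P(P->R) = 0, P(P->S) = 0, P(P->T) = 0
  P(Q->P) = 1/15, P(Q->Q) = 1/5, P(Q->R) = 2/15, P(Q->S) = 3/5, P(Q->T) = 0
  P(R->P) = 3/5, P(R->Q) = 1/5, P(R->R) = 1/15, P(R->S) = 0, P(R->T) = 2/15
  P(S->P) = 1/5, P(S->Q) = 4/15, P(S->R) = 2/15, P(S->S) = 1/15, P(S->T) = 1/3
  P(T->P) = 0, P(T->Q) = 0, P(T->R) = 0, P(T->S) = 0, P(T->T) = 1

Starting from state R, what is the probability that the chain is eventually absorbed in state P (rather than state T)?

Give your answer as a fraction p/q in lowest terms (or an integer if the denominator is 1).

Let a_i = P(absorbed in P | start in state i).
Boundary conditions: a_P = 1, a_T = 0.
For each transient state i, a_i = sum_j P(i->j) * a_j:
  a_Q = 1/15*a_P + 1/5*a_Q + 2/15*a_R + 3/5*a_S + 0*a_T
  a_R = 3/5*a_P + 1/5*a_Q + 1/15*a_R + 0*a_S + 2/15*a_T
  a_S = 1/5*a_P + 4/15*a_Q + 2/15*a_R + 1/15*a_S + 1/3*a_T

Substituting a_P = 1 and a_T = 0, rearrange to (I - Q) a = r where r[i] = P(i -> P):
  [4/5, -2/15, -3/5] . (a_Q, a_R, a_S) = 1/15
  [-1/5, 14/15, 0] . (a_Q, a_R, a_S) = 3/5
  [-4/15, -2/15, 14/15] . (a_Q, a_R, a_S) = 1/5

Solving yields:
  a_Q = 26/45
  a_R = 23/30
  a_S = 22/45

Starting state is R, so the absorption probability is a_R = 23/30.

Answer: 23/30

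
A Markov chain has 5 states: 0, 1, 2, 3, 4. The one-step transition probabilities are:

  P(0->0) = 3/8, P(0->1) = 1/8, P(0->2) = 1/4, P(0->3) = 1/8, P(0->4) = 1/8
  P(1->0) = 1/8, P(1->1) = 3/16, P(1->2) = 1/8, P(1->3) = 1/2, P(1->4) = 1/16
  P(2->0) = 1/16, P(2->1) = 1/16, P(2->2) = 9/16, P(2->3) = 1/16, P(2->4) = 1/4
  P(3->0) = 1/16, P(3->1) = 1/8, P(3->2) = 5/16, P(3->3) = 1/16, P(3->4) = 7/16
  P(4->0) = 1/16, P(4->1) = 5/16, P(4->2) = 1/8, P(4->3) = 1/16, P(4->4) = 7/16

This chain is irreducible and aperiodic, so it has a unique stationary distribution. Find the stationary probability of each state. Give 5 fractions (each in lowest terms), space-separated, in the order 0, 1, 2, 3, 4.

Answer: 1709/16057 2742/16057 4718/16057 2310/16057 4578/16057

Derivation:
The stationary distribution satisfies pi = pi * P, i.e.:
  pi_0 = 3/8*pi_0 + 1/8*pi_1 + 1/16*pi_2 + 1/16*pi_3 + 1/16*pi_4
  pi_1 = 1/8*pi_0 + 3/16*pi_1 + 1/16*pi_2 + 1/8*pi_3 + 5/16*pi_4
  pi_2 = 1/4*pi_0 + 1/8*pi_1 + 9/16*pi_2 + 5/16*pi_3 + 1/8*pi_4
  pi_3 = 1/8*pi_0 + 1/2*pi_1 + 1/16*pi_2 + 1/16*pi_3 + 1/16*pi_4
  pi_4 = 1/8*pi_0 + 1/16*pi_1 + 1/4*pi_2 + 7/16*pi_3 + 7/16*pi_4
with normalization: pi_0 + pi_1 + pi_2 + pi_3 + pi_4 = 1.

Using the first 4 balance equations plus normalization, the linear system A*pi = b is:
  [-5/8, 1/8, 1/16, 1/16, 1/16] . pi = 0
  [1/8, -13/16, 1/16, 1/8, 5/16] . pi = 0
  [1/4, 1/8, -7/16, 5/16, 1/8] . pi = 0
  [1/8, 1/2, 1/16, -15/16, 1/16] . pi = 0
  [1, 1, 1, 1, 1] . pi = 1

Solving yields:
  pi_0 = 1709/16057
  pi_1 = 2742/16057
  pi_2 = 4718/16057
  pi_3 = 2310/16057
  pi_4 = 4578/16057

Verification (pi * P):
  1709/16057*3/8 + 2742/16057*1/8 + 4718/16057*1/16 + 2310/16057*1/16 + 4578/16057*1/16 = 1709/16057 = pi_0  (ok)
  1709/16057*1/8 + 2742/16057*3/16 + 4718/16057*1/16 + 2310/16057*1/8 + 4578/16057*5/16 = 2742/16057 = pi_1  (ok)
  1709/16057*1/4 + 2742/16057*1/8 + 4718/16057*9/16 + 2310/16057*5/16 + 4578/16057*1/8 = 4718/16057 = pi_2  (ok)
  1709/16057*1/8 + 2742/16057*1/2 + 4718/16057*1/16 + 2310/16057*1/16 + 4578/16057*1/16 = 2310/16057 = pi_3  (ok)
  1709/16057*1/8 + 2742/16057*1/16 + 4718/16057*1/4 + 2310/16057*7/16 + 4578/16057*7/16 = 4578/16057 = pi_4  (ok)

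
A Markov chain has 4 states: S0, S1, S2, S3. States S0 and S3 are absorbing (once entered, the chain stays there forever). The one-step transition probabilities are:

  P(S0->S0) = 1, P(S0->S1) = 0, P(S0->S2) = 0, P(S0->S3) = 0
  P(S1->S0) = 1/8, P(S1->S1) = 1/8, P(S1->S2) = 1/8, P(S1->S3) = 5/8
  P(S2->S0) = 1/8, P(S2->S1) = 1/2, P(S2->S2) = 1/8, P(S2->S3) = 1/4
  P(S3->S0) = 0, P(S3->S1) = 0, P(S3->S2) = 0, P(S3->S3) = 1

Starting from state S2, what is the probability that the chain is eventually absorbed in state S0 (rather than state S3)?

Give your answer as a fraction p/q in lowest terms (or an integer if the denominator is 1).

Let a_i = P(absorbed in S0 | start in state i).
Boundary conditions: a_S0 = 1, a_S3 = 0.
For each transient state i, a_i = sum_j P(i->j) * a_j:
  a_S1 = 1/8*a_S0 + 1/8*a_S1 + 1/8*a_S2 + 5/8*a_S3
  a_S2 = 1/8*a_S0 + 1/2*a_S1 + 1/8*a_S2 + 1/4*a_S3

Substituting a_S0 = 1 and a_S3 = 0, rearrange to (I - Q) a = r where r[i] = P(i -> S0):
  [7/8, -1/8] . (a_S1, a_S2) = 1/8
  [-1/2, 7/8] . (a_S1, a_S2) = 1/8

Solving yields:
  a_S1 = 8/45
  a_S2 = 11/45

Starting state is S2, so the absorption probability is a_S2 = 11/45.

Answer: 11/45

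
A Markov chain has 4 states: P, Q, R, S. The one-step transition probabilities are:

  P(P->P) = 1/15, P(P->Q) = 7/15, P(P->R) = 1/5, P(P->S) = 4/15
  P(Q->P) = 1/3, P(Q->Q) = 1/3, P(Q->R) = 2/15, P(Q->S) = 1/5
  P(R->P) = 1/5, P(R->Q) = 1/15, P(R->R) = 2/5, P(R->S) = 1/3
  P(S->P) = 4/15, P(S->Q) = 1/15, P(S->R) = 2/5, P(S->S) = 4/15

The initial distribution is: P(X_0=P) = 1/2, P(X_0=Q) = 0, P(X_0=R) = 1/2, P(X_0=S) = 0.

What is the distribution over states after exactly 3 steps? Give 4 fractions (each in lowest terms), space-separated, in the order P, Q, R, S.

Answer: 1429/6750 718/3375 407/1350 37/135

Derivation:
Propagating the distribution step by step (d_{t+1} = d_t * P):
d_0 = (P=1/2, Q=0, R=1/2, S=0)
  d_1[P] = 1/2*1/15 + 0*1/3 + 1/2*1/5 + 0*4/15 = 2/15
  d_1[Q] = 1/2*7/15 + 0*1/3 + 1/2*1/15 + 0*1/15 = 4/15
  d_1[R] = 1/2*1/5 + 0*2/15 + 1/2*2/5 + 0*2/5 = 3/10
  d_1[S] = 1/2*4/15 + 0*1/5 + 1/2*1/3 + 0*4/15 = 3/10
d_1 = (P=2/15, Q=4/15, R=3/10, S=3/10)
  d_2[P] = 2/15*1/15 + 4/15*1/3 + 3/10*1/5 + 3/10*4/15 = 107/450
  d_2[Q] = 2/15*7/15 + 4/15*1/3 + 3/10*1/15 + 3/10*1/15 = 43/225
  d_2[R] = 2/15*1/5 + 4/15*2/15 + 3/10*2/5 + 3/10*2/5 = 68/225
  d_2[S] = 2/15*4/15 + 4/15*1/5 + 3/10*1/3 + 3/10*4/15 = 121/450
d_2 = (P=107/450, Q=43/225, R=68/225, S=121/450)
  d_3[P] = 107/450*1/15 + 43/225*1/3 + 68/225*1/5 + 121/450*4/15 = 1429/6750
  d_3[Q] = 107/450*7/15 + 43/225*1/3 + 68/225*1/15 + 121/450*1/15 = 718/3375
  d_3[R] = 107/450*1/5 + 43/225*2/15 + 68/225*2/5 + 121/450*2/5 = 407/1350
  d_3[S] = 107/450*4/15 + 43/225*1/5 + 68/225*1/3 + 121/450*4/15 = 37/135
d_3 = (P=1429/6750, Q=718/3375, R=407/1350, S=37/135)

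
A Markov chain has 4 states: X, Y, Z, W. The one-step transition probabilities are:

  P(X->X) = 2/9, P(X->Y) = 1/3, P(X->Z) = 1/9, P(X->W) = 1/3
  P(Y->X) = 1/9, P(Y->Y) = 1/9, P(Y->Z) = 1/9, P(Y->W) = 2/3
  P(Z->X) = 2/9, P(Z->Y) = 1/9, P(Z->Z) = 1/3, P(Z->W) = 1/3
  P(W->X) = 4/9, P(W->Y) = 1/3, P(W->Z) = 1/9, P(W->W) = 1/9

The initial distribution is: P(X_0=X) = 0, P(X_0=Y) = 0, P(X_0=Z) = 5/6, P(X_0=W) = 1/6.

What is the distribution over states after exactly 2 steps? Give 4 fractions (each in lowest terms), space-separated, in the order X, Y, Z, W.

Propagating the distribution step by step (d_{t+1} = d_t * P):
d_0 = (X=0, Y=0, Z=5/6, W=1/6)
  d_1[X] = 0*2/9 + 0*1/9 + 5/6*2/9 + 1/6*4/9 = 7/27
  d_1[Y] = 0*1/3 + 0*1/9 + 5/6*1/9 + 1/6*1/3 = 4/27
  d_1[Z] = 0*1/9 + 0*1/9 + 5/6*1/3 + 1/6*1/9 = 8/27
  d_1[W] = 0*1/3 + 0*2/3 + 5/6*1/3 + 1/6*1/9 = 8/27
d_1 = (X=7/27, Y=4/27, Z=8/27, W=8/27)
  d_2[X] = 7/27*2/9 + 4/27*1/9 + 8/27*2/9 + 8/27*4/9 = 22/81
  d_2[Y] = 7/27*1/3 + 4/27*1/9 + 8/27*1/9 + 8/27*1/3 = 19/81
  d_2[Z] = 7/27*1/9 + 4/27*1/9 + 8/27*1/3 + 8/27*1/9 = 43/243
  d_2[W] = 7/27*1/3 + 4/27*2/3 + 8/27*1/3 + 8/27*1/9 = 77/243
d_2 = (X=22/81, Y=19/81, Z=43/243, W=77/243)

Answer: 22/81 19/81 43/243 77/243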